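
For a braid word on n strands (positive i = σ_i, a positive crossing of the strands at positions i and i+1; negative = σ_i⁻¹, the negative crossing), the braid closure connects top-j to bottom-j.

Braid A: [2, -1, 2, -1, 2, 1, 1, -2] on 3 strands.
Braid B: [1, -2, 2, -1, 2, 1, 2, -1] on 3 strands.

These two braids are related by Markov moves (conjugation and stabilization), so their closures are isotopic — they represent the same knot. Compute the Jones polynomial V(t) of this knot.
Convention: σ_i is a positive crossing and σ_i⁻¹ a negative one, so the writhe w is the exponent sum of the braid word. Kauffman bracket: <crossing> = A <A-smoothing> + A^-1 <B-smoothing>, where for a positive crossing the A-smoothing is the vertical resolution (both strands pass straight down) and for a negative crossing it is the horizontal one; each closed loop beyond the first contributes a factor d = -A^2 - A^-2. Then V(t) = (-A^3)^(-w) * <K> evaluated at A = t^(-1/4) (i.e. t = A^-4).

Markov-equivalent braids have isotopic closures, hence identical knot invariants. Strip the Markov moves from each word to reach a common short braid β, then compute V(t) once on β.
Braid A: s2 s1^-1 s2 s1^-1 s2 s1 s1 s2^-1 on 3 strands reduces by inverse Markov moves (closure unchanged at each step):
  Deconjugate: the word is γ·β·γ⁻¹ with γ = s2 (prefix) and γ⁻¹ = s2^-1 (suffix); strip both.
  Deconjugate: the word is γ·β·γ⁻¹ with γ = s1^-1 (prefix) and γ⁻¹ = s1 (suffix); strip both.
Reduced to β = s2 s1^-1 s2 s1 on 3 strands, 4 crossings.
Braid B: s1 s2^-1 s2 s1^-1 s2 s1 s2 s1^-1 on 3 strands reduces by inverse Markov moves (closure unchanged at each step):
  Deconjugate: the word is γ·β·γ⁻¹ with γ = s1 s2^-1 (prefix) and γ⁻¹ = s2 s1^-1 (suffix); strip both.
Reduced to β = s2 s1^-1 s2 s1 on 3 strands, 4 crossings.
Both give the same β = s2 s1^-1 s2 s1 on 3 strands, so one state sum suffices:
Braid: s2 s1^-1 s2 s1 on 3 strands, 4 crossings.
Writhe w = (#positive) - (#negative) = 3 - 1 = 2.
Computing the Kauffman bracket via state sum. There are 2^4 = 16 states.
For each crossing: s=0 is the vertical smoothing, s=1 horizontal. Crossing k contributes A^(sign_k * (1 - 2*s_k)); loop factor d = -A^2 - A^-2.
  state 0000: A-exp=+2, loops=3, term = A^2 * d^2
  state 0001: A-exp=+0, loops=2, term = A^0 * d^1
  state 0010: A-exp=+0, loops=2, term = A^0 * d^1
  state 0011: A-exp=-2, loops=1, term = A^-2 * d^0
  state 0100: A-exp=+4, loops=2, term = A^4 * d^1
  state 0101: A-exp=+2, loops=3, term = A^2 * d^2
  state 0110: A-exp=+2, loops=1, term = A^2 * d^0
  state 0111: A-exp=+0, loops=2, term = A^0 * d^1
  state 1000: A-exp=+0, loops=2, term = A^0 * d^1
  state 1001: A-exp=-2, loops=1, term = A^-2 * d^0
  state 1010: A-exp=-2, loops=3, term = A^-2 * d^2
  state 1011: A-exp=-4, loops=2, term = A^-4 * d^1
  state 1100: A-exp=+2, loops=1, term = A^2 * d^0
  state 1101: A-exp=+0, loops=2, term = A^0 * d^1
  state 1110: A-exp=+0, loops=2, term = A^0 * d^1
  state 1111: A-exp=-2, loops=1, term = A^-2 * d^0
Collect the terms by A-exponent (count of states per loop number):
Powers of d = -A^2 - A^-2: d^2 = A^4 + 2 + A^-4.
  A^4 * (d) = -A^6 - A^2
  A^2 * (2 + 2*d^2) = 2*A^6 + 6*A^2 + 2*A^-2
  A^0 * (6*d) = -6*A^2 - 6*A^-2
  A^-2 * (3 + d^2) = A^2 + 5*A^-2 + A^-6
  A^-4 * (d) = -A^-2 - A^-6
Summing the groups: <K> = A^6
Normalise by the writhe: (-A^3)^(-w) = (-A^3)^(-2) = A^-6, so f(A) = A^-6 * <K> = 1.
Substitute A = t^(-1/4), i.e. A^e → t^(-e/4): V(t) = 1

Answer: 1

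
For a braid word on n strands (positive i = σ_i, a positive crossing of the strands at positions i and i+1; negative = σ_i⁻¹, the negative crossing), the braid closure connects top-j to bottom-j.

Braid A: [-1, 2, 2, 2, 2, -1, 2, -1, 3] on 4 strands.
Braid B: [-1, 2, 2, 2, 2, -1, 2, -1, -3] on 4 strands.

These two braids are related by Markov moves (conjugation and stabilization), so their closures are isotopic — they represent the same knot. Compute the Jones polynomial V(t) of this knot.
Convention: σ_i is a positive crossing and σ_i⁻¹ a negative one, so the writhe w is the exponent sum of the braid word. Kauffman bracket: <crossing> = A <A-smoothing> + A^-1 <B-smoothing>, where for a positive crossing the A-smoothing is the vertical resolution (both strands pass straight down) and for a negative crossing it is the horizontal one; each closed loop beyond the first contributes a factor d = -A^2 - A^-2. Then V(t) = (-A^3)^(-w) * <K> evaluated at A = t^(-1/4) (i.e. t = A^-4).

-t^6 + 2*t^5 - 3*t^4 + 4*t^3 - 4*t^2 + 4*t - 2 + 2*t^-1 - t^-2

Derivation:
Markov-equivalent braids have isotopic closures, hence identical knot invariants. Strip the Markov moves from each word to reach a common short braid β, then compute V(t) once on β.
Braid A: s1^-1 s2 s2 s2 s2 s1^-1 s2 s1^-1 s3 on 4 strands reduces by inverse Markov moves (closure unchanged at each step):
  Destabilize: the word has the form β·s3 where s3 occurs only as the final letter (β ∈ B_3); drop it and the last strand → 3 strands.
Reduced to β = s1^-1 s2 s2 s2 s2 s1^-1 s2 s1^-1 on 3 strands, 8 crossings.
Braid B: s1^-1 s2 s2 s2 s2 s1^-1 s2 s1^-1 s3^-1 on 4 strands reduces by inverse Markov moves (closure unchanged at each step):
  Destabilize: the word has the form β·s3^-1 where s3^-1 occurs only as the final letter (β ∈ B_3); drop it and the last strand → 3 strands.
Reduced to β = s1^-1 s2 s2 s2 s2 s1^-1 s2 s1^-1 on 3 strands, 8 crossings.
Both give the same β = s1^-1 s2 s2 s2 s2 s1^-1 s2 s1^-1 on 3 strands, so one state sum suffices:
Braid: s1^-1 s2 s2 s2 s2 s1^-1 s2 s1^-1 on 3 strands, 8 crossings.
Writhe w = (#positive) - (#negative) = 5 - 3 = 2.
State-sum expansion of <K>. There are 2^8 = 256 states.
Each crossing splits two ways (0=vertical, 1=horizontal). The state's weight is A^(#A-smoothings - #B-smoothings) * d^(loops - 1).
Tabulate the states by total A-exponent and number of loops L (A-exp: L × count):
  A^8: L=4 ×1
  A^6: L=3 ×8
  A^4: L=2 ×22, L=4 ×6
  A^2: L=1 ×23, L=3 ×29, L=5 ×4
  A^0: L=2 ×47, L=4 ×22, L=6 ×1
  A^-2: L=3 ×48, L=5 ×8
  A^-4: L=4 ×27, L=6 ×1
  A^-6: L=5 ×8
  A^-8: L=6 ×1
Each group contributes A^e * Σ count * d^(L-1):
Powers of d = -A^2 - A^-2: d^2 = A^4 + 2 + A^-4; d^3 = -A^6 - 3*A^2 - 3*A^-2 - A^-6; d^4 = A^8 + 4*A^4 + 6 + 4*A^-4 + A^-8; d^5 = -A^10 - 5*A^6 - 10*A^2 - 10*A^-2 - 5*A^-6 - A^-10.
  A^8 * (d^3) = -A^14 - 3*A^10 - 3*A^6 - A^2
  A^6 * (8*d^2) = 8*A^10 + 16*A^6 + 8*A^2
  A^4 * (22*d + 6*d^3) = -6*A^10 - 40*A^6 - 40*A^2 - 6*A^-2
  A^2 * (23 + 29*d^2 + 4*d^4) = 4*A^10 + 45*A^6 + 105*A^2 + 45*A^-2 + 4*A^-6
  A^0 * (47*d + 22*d^3 + d^5) = -A^10 - 27*A^6 - 123*A^2 - 123*A^-2 - 27*A^-6 - A^-10
  A^-2 * (48*d^2 + 8*d^4) = 8*A^6 + 80*A^2 + 144*A^-2 + 80*A^-6 + 8*A^-10
  A^-4 * (27*d^3 + d^5) = -A^6 - 32*A^2 - 91*A^-2 - 91*A^-6 - 32*A^-10 - A^-14
  A^-6 * (8*d^4) = 8*A^2 + 32*A^-2 + 48*A^-6 + 32*A^-10 + 8*A^-14
  A^-8 * (d^5) = -A^2 - 5*A^-2 - 10*A^-6 - 10*A^-10 - 5*A^-14 - A^-18
Summing the groups: <K> = -A^14 + 2*A^10 - 2*A^6 + 4*A^2 - 4*A^-2 + 4*A^-6 - 3*A^-10 + 2*A^-14 - A^-18
Normalise by the writhe: (-A^3)^(-w) = (-A^3)^(-2) = A^-6, so f(A) = A^-6 * <K> = -A^8 + 2*A^4 - 2 + 4*A^-4 - 4*A^-8 + 4*A^-12 - 3*A^-16 + 2*A^-20 - A^-24.
Substitute A = t^(-1/4), i.e. A^e → t^(-e/4): V(t) = -t^6 + 2*t^5 - 3*t^4 + 4*t^3 - 4*t^2 + 4*t - 2 + 2*t^-1 - t^-2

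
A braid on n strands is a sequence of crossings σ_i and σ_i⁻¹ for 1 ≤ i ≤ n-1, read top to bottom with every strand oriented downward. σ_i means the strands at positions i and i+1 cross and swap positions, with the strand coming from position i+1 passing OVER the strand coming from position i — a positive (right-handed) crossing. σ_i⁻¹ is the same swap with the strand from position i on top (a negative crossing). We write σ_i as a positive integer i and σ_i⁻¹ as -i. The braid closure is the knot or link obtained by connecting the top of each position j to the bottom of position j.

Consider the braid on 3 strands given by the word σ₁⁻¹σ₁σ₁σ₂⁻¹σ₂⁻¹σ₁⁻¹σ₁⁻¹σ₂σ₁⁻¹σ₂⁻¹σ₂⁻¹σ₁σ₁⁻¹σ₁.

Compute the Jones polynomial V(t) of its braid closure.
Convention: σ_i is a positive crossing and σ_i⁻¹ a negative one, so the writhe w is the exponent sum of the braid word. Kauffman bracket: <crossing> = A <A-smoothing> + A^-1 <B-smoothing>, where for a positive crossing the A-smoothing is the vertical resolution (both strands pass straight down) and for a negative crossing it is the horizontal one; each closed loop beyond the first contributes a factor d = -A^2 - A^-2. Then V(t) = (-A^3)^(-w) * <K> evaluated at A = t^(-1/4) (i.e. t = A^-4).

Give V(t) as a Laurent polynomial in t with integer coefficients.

-1 + 4*t^-1 - 5*t^-2 + 7*t^-3 - 7*t^-4 + 6*t^-5 - 5*t^-6 + 3*t^-7 - t^-8

Derivation:
The presented braid s1^-1 s1 s1 s2^-1 s2^-1 s1^-1 s1^-1 s2 s1^-1 s2^-1 s2^-1 s1 s1^-1 s1 on 3 strands reduces by inverse Markov moves (closure unchanged at each step):
  Deconjugate: the word is γ·β·γ⁻¹ with γ = s1^-1 s1 (prefix) and γ⁻¹ = s1^-1 s1 (suffix); strip both.
Reduced to β = s1 s2^-1 s2^-1 s1^-1 s1^-1 s2 s1^-1 s2^-1 s2^-1 s1 on 3 strands, 10 crossings.
Compute on β:
Braid: s1 s2^-1 s2^-1 s1^-1 s1^-1 s2 s1^-1 s2^-1 s2^-1 s1 on 3 strands, 10 crossings.
Writhe w = (#positive) - (#negative) = 3 - 7 = -4.
Enumerate smoothing states for the bracket polynomial. There are 2^10 = 1024 states.
Smooth each crossing (0=||, 1=⌣⌢); contribution A^(Σ sign_k(1-2s_k)) * d^(L-1).
Tabulate the states by total A-exponent and number of loops L (A-exp: L × count):
  A^10: L=6 ×1
  A^8: L=5 ×10
  A^6: L=4 ×43, L=6 ×2
  A^4: L=3 ×98, L=5 ×22
  A^2: L=2 ×118, L=4 ×88, L=6 ×4
  A^0: L=1 ×60, L=3 ×162, L=5 ×30
  A^-2: L=2 ×128, L=4 ×79, L=6 ×3
  A^-4: L=1 ×23, L=3 ×84, L=5 ×13
  A^-6: L=2 ×27, L=4 ×18
  A^-8: L=1 ×2, L=3 ×8
  A^-10: L=2 ×1
Each group contributes A^e * Σ count * d^(L-1):
Powers of d = -A^2 - A^-2: d^2 = A^4 + 2 + A^-4; d^3 = -A^6 - 3*A^2 - 3*A^-2 - A^-6; d^4 = A^8 + 4*A^4 + 6 + 4*A^-4 + A^-8; d^5 = -A^10 - 5*A^6 - 10*A^2 - 10*A^-2 - 5*A^-6 - A^-10.
  A^10 * (d^5) = -A^20 - 5*A^16 - 10*A^12 - 10*A^8 - 5*A^4 - 1
  A^8 * (10*d^4) = 10*A^16 + 40*A^12 + 60*A^8 + 40*A^4 + 10
  A^6 * (43*d^3 + 2*d^5) = -2*A^16 - 53*A^12 - 149*A^8 - 149*A^4 - 53 - 2*A^-4
  A^4 * (98*d^2 + 22*d^4) = 22*A^12 + 186*A^8 + 328*A^4 + 186 + 22*A^-4
  A^2 * (118*d + 88*d^3 + 4*d^5) = -4*A^12 - 108*A^8 - 422*A^4 - 422 - 108*A^-4 - 4*A^-8
  A^0 * (60 + 162*d^2 + 30*d^4) = 30*A^8 + 282*A^4 + 564 + 282*A^-4 + 30*A^-8
  A^-2 * (128*d + 79*d^3 + 3*d^5) = -3*A^8 - 94*A^4 - 395 - 395*A^-4 - 94*A^-8 - 3*A^-12
  A^-4 * (23 + 84*d^2 + 13*d^4) = 13*A^4 + 136 + 269*A^-4 + 136*A^-8 + 13*A^-12
  A^-6 * (27*d + 18*d^3) = -18 - 81*A^-4 - 81*A^-8 - 18*A^-12
  A^-8 * (2 + 8*d^2) = 8*A^-4 + 18*A^-8 + 8*A^-12
  A^-10 * (d) = -A^-8 - A^-12
Summing the groups: <K> = -A^20 + 3*A^16 - 5*A^12 + 6*A^8 - 7*A^4 + 7 - 5*A^-4 + 4*A^-8 - A^-12
Normalise by the writhe: (-A^3)^(-w) = (-A^3)^(4) = A^12, so f(A) = A^12 * <K> = -A^32 + 3*A^28 - 5*A^24 + 6*A^20 - 7*A^16 + 7*A^12 - 5*A^8 + 4*A^4 - 1.
Substitute A = t^(-1/4), i.e. A^e → t^(-e/4): V(t) = -1 + 4*t^-1 - 5*t^-2 + 7*t^-3 - 7*t^-4 + 6*t^-5 - 5*t^-6 + 3*t^-7 - t^-8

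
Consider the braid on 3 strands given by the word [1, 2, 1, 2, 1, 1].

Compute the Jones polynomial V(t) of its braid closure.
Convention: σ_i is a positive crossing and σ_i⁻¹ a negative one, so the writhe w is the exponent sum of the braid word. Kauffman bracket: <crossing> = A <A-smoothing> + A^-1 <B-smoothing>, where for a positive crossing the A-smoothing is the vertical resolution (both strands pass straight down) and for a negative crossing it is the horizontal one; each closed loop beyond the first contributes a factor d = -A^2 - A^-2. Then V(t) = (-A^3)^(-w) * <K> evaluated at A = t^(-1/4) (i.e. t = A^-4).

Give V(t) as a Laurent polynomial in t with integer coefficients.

-t^7 + t^6 - t^5 + t^4 + t^2

Derivation:
Braid: s1 s2 s1 s2 s1 s1 on 3 strands, 6 crossings.
Writhe w = (#positive) - (#negative) = 6 - 0 = 6.
Enumerate smoothing states for the bracket polynomial. There are 2^6 = 64 states.
For each crossing: s=0 is the vertical smoothing, s=1 horizontal. Crossing k contributes A^(sign_k * (1 - 2*s_k)); loop factor d = -A^2 - A^-2.
Tabulate the states by total A-exponent and number of loops L (A-exp: L × count):
  A^6: L=3 ×1
  A^4: L=2 ×6
  A^2: L=1 ×8, L=3 ×7
  A^0: L=2 ×16, L=4 ×4
  A^-2: L=1 ×3, L=3 ×11, L=5 ×1
  A^-4: L=2 ×3, L=4 ×3
  A^-6: L=3 ×1
Each group contributes A^e * Σ count * d^(L-1):
Powers of d = -A^2 - A^-2: d^2 = A^4 + 2 + A^-4; d^3 = -A^6 - 3*A^2 - 3*A^-2 - A^-6; d^4 = A^8 + 4*A^4 + 6 + 4*A^-4 + A^-8.
  A^6 * (d^2) = A^10 + 2*A^6 + A^2
  A^4 * (6*d) = -6*A^6 - 6*A^2
  A^2 * (8 + 7*d^2) = 7*A^6 + 22*A^2 + 7*A^-2
  A^0 * (16*d + 4*d^3) = -4*A^6 - 28*A^2 - 28*A^-2 - 4*A^-6
  A^-2 * (3 + 11*d^2 + d^4) = A^6 + 15*A^2 + 31*A^-2 + 15*A^-6 + A^-10
  A^-4 * (3*d + 3*d^3) = -3*A^2 - 12*A^-2 - 12*A^-6 - 3*A^-10
  A^-6 * (d^2) = A^-2 + 2*A^-6 + A^-10
Summing the groups: <K> = A^10 + A^2 - A^-2 + A^-6 - A^-10
Normalise by the writhe: (-A^3)^(-w) = (-A^3)^(-6) = A^-18, so f(A) = A^-18 * <K> = A^-8 + A^-16 - A^-20 + A^-24 - A^-28.
Substitute A = t^(-1/4), i.e. A^e → t^(-e/4): V(t) = -t^7 + t^6 - t^5 + t^4 + t^2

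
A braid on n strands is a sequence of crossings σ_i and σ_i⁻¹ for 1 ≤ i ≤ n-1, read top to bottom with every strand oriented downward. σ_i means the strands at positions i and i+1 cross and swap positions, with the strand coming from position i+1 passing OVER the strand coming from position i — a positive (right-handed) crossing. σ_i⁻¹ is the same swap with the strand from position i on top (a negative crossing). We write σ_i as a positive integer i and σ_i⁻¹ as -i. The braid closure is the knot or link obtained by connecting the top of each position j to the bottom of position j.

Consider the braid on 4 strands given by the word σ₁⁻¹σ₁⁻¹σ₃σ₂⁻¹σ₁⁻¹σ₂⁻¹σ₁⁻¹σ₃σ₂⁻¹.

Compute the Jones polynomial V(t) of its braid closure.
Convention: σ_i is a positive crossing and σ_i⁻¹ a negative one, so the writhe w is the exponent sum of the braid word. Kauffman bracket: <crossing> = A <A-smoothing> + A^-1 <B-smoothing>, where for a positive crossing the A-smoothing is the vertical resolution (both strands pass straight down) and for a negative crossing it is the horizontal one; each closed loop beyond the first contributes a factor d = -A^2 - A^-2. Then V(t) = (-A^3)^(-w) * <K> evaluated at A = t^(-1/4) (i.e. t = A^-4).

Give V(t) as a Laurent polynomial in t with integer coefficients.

1 - t^-1 + 2*t^-2 - 2*t^-3 + 2*t^-4 - 2*t^-5 + 2*t^-6 - t^-7

Derivation:
Braid: s1^-1 s1^-1 s3 s2^-1 s1^-1 s2^-1 s1^-1 s3 s2^-1 on 4 strands, 9 crossings.
Writhe w = (#positive) - (#negative) = 2 - 7 = -5.
Enumerate smoothing states for the bracket polynomial. There are 2^9 = 512 states.
Each crossing splits two ways (0=vertical, 1=horizontal). The state's weight is A^(#A-smoothings - #B-smoothings) * d^(loops - 1).
Tabulate the states by total A-exponent and number of loops L (A-exp: L × count):
  A^9: L=3 ×1
  A^7: L=2 ×4, L=4 ×5
  A^5: L=1 ×4, L=3 ×26, L=5 ×6
  A^3: L=2 ×43, L=4 ×40, L=6 ×1
  A^1: L=1 ×23, L=3 ×92, L=5 ×11
  A^-1: L=2 ×91, L=4 ×34, L=6 ×1
  A^-3: L=1 ×32, L=3 ×48, L=5 ×4
  A^-5: L=2 ×28, L=4 ×8
  A^-7: L=3 ×9
  A^-9: L=4 ×1
Each group contributes A^e * Σ count * d^(L-1):
Powers of d = -A^2 - A^-2: d^2 = A^4 + 2 + A^-4; d^3 = -A^6 - 3*A^2 - 3*A^-2 - A^-6; d^4 = A^8 + 4*A^4 + 6 + 4*A^-4 + A^-8; d^5 = -A^10 - 5*A^6 - 10*A^2 - 10*A^-2 - 5*A^-6 - A^-10.
  A^9 * (d^2) = A^13 + 2*A^9 + A^5
  A^7 * (4*d + 5*d^3) = -5*A^13 - 19*A^9 - 19*A^5 - 5*A
  A^5 * (4 + 26*d^2 + 6*d^4) = 6*A^13 + 50*A^9 + 92*A^5 + 50*A + 6*A^-3
  A^3 * (43*d + 40*d^3 + d^5) = -A^13 - 45*A^9 - 173*A^5 - 173*A - 45*A^-3 - A^-7
  A^1 * (23 + 92*d^2 + 11*d^4) = 11*A^9 + 136*A^5 + 273*A + 136*A^-3 + 11*A^-7
  A^-1 * (91*d + 34*d^3 + d^5) = -A^9 - 39*A^5 - 203*A - 203*A^-3 - 39*A^-7 - A^-11
  A^-3 * (32 + 48*d^2 + 4*d^4) = 4*A^5 + 64*A + 152*A^-3 + 64*A^-7 + 4*A^-11
  A^-5 * (28*d + 8*d^3) = -8*A - 52*A^-3 - 52*A^-7 - 8*A^-11
  A^-7 * (9*d^2) = 9*A^-3 + 18*A^-7 + 9*A^-11
  A^-9 * (d^3) = -A^-3 - 3*A^-7 - 3*A^-11 - A^-15
Summing the groups: <K> = A^13 - 2*A^9 + 2*A^5 - 2*A + 2*A^-3 - 2*A^-7 + A^-11 - A^-15
Normalise by the writhe: (-A^3)^(-w) = (-A^3)^(5) = -A^15, so f(A) = -A^15 * <K> = -A^28 + 2*A^24 - 2*A^20 + 2*A^16 - 2*A^12 + 2*A^8 - A^4 + 1.
Substitute A = t^(-1/4), i.e. A^e → t^(-e/4): V(t) = 1 - t^-1 + 2*t^-2 - 2*t^-3 + 2*t^-4 - 2*t^-5 + 2*t^-6 - t^-7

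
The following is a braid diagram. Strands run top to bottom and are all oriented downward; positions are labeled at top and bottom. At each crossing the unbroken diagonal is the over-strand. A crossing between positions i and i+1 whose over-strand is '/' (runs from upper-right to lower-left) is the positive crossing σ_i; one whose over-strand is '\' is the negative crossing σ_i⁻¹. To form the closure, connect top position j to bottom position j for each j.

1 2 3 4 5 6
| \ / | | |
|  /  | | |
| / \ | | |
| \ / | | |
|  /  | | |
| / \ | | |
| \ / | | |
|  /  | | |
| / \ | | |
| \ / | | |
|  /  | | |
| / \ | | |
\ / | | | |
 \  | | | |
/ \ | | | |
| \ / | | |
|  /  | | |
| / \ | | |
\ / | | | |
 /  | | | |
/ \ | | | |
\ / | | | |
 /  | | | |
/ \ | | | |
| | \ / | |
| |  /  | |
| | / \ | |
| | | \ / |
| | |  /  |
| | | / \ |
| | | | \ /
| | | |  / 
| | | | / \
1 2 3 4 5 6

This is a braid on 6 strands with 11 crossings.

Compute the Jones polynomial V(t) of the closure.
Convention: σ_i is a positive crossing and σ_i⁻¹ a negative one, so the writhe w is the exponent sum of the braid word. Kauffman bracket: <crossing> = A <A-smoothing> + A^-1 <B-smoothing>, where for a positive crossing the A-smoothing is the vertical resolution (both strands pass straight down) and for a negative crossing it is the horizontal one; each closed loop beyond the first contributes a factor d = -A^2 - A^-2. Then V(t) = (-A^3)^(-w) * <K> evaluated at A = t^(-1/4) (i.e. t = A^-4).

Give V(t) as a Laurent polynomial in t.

Reading the diagram top to bottom ('/'-over between positions i,i+1 = s_i, '\'-over = s_i^-1): braid word = s2 s2 s2 s2 s1^-1 s2 s1 s1 s3 s4 s5.
The presented braid s2 s2 s2 s2 s1^-1 s2 s1 s1 s3 s4 s5 on 6 strands reduces by inverse Markov moves (closure unchanged at each step):
  Destabilize: the word has the form β·s5 where s5 occurs only as the final letter (β ∈ B_5); drop it and the last strand → 5 strands.
  Destabilize: the word has the form β·s4 where s4 occurs only as the final letter (β ∈ B_4); drop it and the last strand → 4 strands.
  Destabilize: the word has the form β·s3 where s3 occurs only as the final letter (β ∈ B_3); drop it and the last strand → 3 strands.
Reduced to β = s2 s2 s2 s2 s1^-1 s2 s1 s1 on 3 strands, 8 crossings.
Compute on β:
Braid: s2 s2 s2 s2 s1^-1 s2 s1 s1 on 3 strands, 8 crossings.
Writhe w = (#positive) - (#negative) = 7 - 1 = 6.
State-sum expansion of <K>. There are 2^8 = 256 states.
Smooth each crossing (0=||, 1=⌣⌢); contribution A^(Σ sign_k(1-2s_k)) * d^(L-1).
Tabulate the states by total A-exponent and number of loops L (A-exp: L × count):
  A^8: L=2 ×1
  A^6: L=1 ×5, L=3 ×3
  A^4: L=2 ×27, L=4 ×1
  A^2: L=1 ×18, L=3 ×38
  A^0: L=2 ×41, L=4 ×29
  A^-2: L=3 ×44, L=5 ×12
  A^-4: L=4 ×26, L=6 ×2
  A^-6: L=5 ×8
  A^-8: L=6 ×1
Each group contributes A^e * Σ count * d^(L-1):
Powers of d = -A^2 - A^-2: d^2 = A^4 + 2 + A^-4; d^3 = -A^6 - 3*A^2 - 3*A^-2 - A^-6; d^4 = A^8 + 4*A^4 + 6 + 4*A^-4 + A^-8; d^5 = -A^10 - 5*A^6 - 10*A^2 - 10*A^-2 - 5*A^-6 - A^-10.
  A^8 * (d) = -A^10 - A^6
  A^6 * (5 + 3*d^2) = 3*A^10 + 11*A^6 + 3*A^2
  A^4 * (27*d + d^3) = -A^10 - 30*A^6 - 30*A^2 - A^-2
  A^2 * (18 + 38*d^2) = 38*A^6 + 94*A^2 + 38*A^-2
  A^0 * (41*d + 29*d^3) = -29*A^6 - 128*A^2 - 128*A^-2 - 29*A^-6
  A^-2 * (44*d^2 + 12*d^4) = 12*A^6 + 92*A^2 + 160*A^-2 + 92*A^-6 + 12*A^-10
  A^-4 * (26*d^3 + 2*d^5) = -2*A^6 - 36*A^2 - 98*A^-2 - 98*A^-6 - 36*A^-10 - 2*A^-14
  A^-6 * (8*d^4) = 8*A^2 + 32*A^-2 + 48*A^-6 + 32*A^-10 + 8*A^-14
  A^-8 * (d^5) = -A^2 - 5*A^-2 - 10*A^-6 - 10*A^-10 - 5*A^-14 - A^-18
Summing the groups: <K> = A^10 - A^6 + 2*A^2 - 2*A^-2 + 3*A^-6 - 2*A^-10 + A^-14 - A^-18
Normalise by the writhe: (-A^3)^(-w) = (-A^3)^(-6) = A^-18, so f(A) = A^-18 * <K> = A^-8 - A^-12 + 2*A^-16 - 2*A^-20 + 3*A^-24 - 2*A^-28 + A^-32 - A^-36.
Substitute A = t^(-1/4), i.e. A^e → t^(-e/4): V(t) = -t^9 + t^8 - 2*t^7 + 3*t^6 - 2*t^5 + 2*t^4 - t^3 + t^2

Answer: -t^9 + t^8 - 2*t^7 + 3*t^6 - 2*t^5 + 2*t^4 - t^3 + t^2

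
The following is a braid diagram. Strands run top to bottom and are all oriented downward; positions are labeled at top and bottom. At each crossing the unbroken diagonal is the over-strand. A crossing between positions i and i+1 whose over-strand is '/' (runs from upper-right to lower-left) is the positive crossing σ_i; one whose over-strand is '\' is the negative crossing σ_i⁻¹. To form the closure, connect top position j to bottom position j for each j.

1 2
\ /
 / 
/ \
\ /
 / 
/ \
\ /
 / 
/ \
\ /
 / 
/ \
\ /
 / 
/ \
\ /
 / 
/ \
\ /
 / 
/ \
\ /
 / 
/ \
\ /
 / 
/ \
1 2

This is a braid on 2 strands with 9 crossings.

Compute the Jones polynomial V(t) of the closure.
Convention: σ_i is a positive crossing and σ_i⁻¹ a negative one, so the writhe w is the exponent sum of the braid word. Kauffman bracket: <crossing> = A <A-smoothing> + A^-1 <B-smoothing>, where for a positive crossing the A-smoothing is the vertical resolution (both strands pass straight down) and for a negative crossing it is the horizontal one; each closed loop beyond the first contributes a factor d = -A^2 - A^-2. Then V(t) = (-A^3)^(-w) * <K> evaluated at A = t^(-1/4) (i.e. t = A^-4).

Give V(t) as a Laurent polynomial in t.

Reading the diagram top to bottom ('/'-over between positions i,i+1 = s_i, '\'-over = s_i^-1): braid word = s1 s1 s1 s1 s1 s1 s1 s1 s1.
Braid: s1 s1 s1 s1 s1 s1 s1 s1 s1 on 2 strands, 9 crossings.
Writhe w = (#positive) - (#negative) = 9 - 0 = 9.
State-sum expansion of <K>. There are 2^9 = 512 states.
For each crossing: s=0 is the vertical smoothing, s=1 horizontal. Crossing k contributes A^(sign_k * (1 - 2*s_k)); loop factor d = -A^2 - A^-2.
Tabulate the states by total A-exponent and number of loops L (A-exp: L × count):
  A^9: L=2 ×1
  A^7: L=1 ×9
  A^5: L=2 ×36
  A^3: L=3 ×84
  A^1: L=4 ×126
  A^-1: L=5 ×126
  A^-3: L=6 ×84
  A^-5: L=7 ×36
  A^-7: L=8 ×9
  A^-9: L=9 ×1
Each group contributes A^e * Σ count * d^(L-1):
Powers of d = -A^2 - A^-2: d^2 = A^4 + 2 + A^-4; d^3 = -A^6 - 3*A^2 - 3*A^-2 - A^-6; d^4 = A^8 + 4*A^4 + 6 + 4*A^-4 + A^-8; d^5 = -A^10 - 5*A^6 - 10*A^2 - 10*A^-2 - 5*A^-6 - A^-10; d^6 = A^12 + 6*A^8 + 15*A^4 + 20 + 15*A^-4 + 6*A^-8 + A^-12; d^7 = -A^14 - 7*A^10 - 21*A^6 - 35*A^2 - 35*A^-2 - 21*A^-6 - 7*A^-10 - A^-14; d^8 = A^16 + 8*A^12 + 28*A^8 + 56*A^4 + 70 + 56*A^-4 + 28*A^-8 + 8*A^-12 + A^-16.
  A^9 * (d) = -A^11 - A^7
  A^7 * (9) = 9*A^7
  A^5 * (36*d) = -36*A^7 - 36*A^3
  A^3 * (84*d^2) = 84*A^7 + 168*A^3 + 84*A^-1
  A^1 * (126*d^3) = -126*A^7 - 378*A^3 - 378*A^-1 - 126*A^-5
  A^-1 * (126*d^4) = 126*A^7 + 504*A^3 + 756*A^-1 + 504*A^-5 + 126*A^-9
  A^-3 * (84*d^5) = -84*A^7 - 420*A^3 - 840*A^-1 - 840*A^-5 - 420*A^-9 - 84*A^-13
  A^-5 * (36*d^6) = 36*A^7 + 216*A^3 + 540*A^-1 + 720*A^-5 + 540*A^-9 + 216*A^-13 + 36*A^-17
  A^-7 * (9*d^7) = -9*A^7 - 63*A^3 - 189*A^-1 - 315*A^-5 - 315*A^-9 - 189*A^-13 - 63*A^-17 - 9*A^-21
  A^-9 * (d^8) = A^7 + 8*A^3 + 28*A^-1 + 56*A^-5 + 70*A^-9 + 56*A^-13 + 28*A^-17 + 8*A^-21 + A^-25
Summing the groups: <K> = -A^11 - A^3 + A^-1 - A^-5 + A^-9 - A^-13 + A^-17 - A^-21 + A^-25
Normalise by the writhe: (-A^3)^(-w) = (-A^3)^(-9) = -A^-27, so f(A) = -A^-27 * <K> = A^-16 + A^-24 - A^-28 + A^-32 - A^-36 + A^-40 - A^-44 + A^-48 - A^-52.
Substitute A = t^(-1/4), i.e. A^e → t^(-e/4): V(t) = -t^13 + t^12 - t^11 + t^10 - t^9 + t^8 - t^7 + t^6 + t^4

Answer: -t^13 + t^12 - t^11 + t^10 - t^9 + t^8 - t^7 + t^6 + t^4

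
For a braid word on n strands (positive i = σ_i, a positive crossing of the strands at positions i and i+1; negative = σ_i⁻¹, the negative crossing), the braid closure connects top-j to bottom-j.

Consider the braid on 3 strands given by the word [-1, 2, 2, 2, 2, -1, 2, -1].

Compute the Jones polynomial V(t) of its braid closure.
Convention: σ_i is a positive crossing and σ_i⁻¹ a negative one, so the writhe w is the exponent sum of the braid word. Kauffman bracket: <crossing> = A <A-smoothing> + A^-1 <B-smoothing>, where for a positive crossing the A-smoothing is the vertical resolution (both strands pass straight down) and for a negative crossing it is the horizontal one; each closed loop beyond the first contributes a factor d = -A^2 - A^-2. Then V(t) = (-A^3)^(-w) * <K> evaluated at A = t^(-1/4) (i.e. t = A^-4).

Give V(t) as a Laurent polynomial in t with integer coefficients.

Braid: s1^-1 s2 s2 s2 s2 s1^-1 s2 s1^-1 on 3 strands, 8 crossings.
Writhe w = (#positive) - (#negative) = 5 - 3 = 2.
State-sum expansion of <K>. There are 2^8 = 256 states.
Smooth each crossing (0=||, 1=⌣⌢); contribution A^(Σ sign_k(1-2s_k)) * d^(L-1).
Tabulate the states by total A-exponent and number of loops L (A-exp: L × count):
  A^8: L=4 ×1
  A^6: L=3 ×8
  A^4: L=2 ×22, L=4 ×6
  A^2: L=1 ×23, L=3 ×29, L=5 ×4
  A^0: L=2 ×47, L=4 ×22, L=6 ×1
  A^-2: L=3 ×48, L=5 ×8
  A^-4: L=4 ×27, L=6 ×1
  A^-6: L=5 ×8
  A^-8: L=6 ×1
Each group contributes A^e * Σ count * d^(L-1):
Powers of d = -A^2 - A^-2: d^2 = A^4 + 2 + A^-4; d^3 = -A^6 - 3*A^2 - 3*A^-2 - A^-6; d^4 = A^8 + 4*A^4 + 6 + 4*A^-4 + A^-8; d^5 = -A^10 - 5*A^6 - 10*A^2 - 10*A^-2 - 5*A^-6 - A^-10.
  A^8 * (d^3) = -A^14 - 3*A^10 - 3*A^6 - A^2
  A^6 * (8*d^2) = 8*A^10 + 16*A^6 + 8*A^2
  A^4 * (22*d + 6*d^3) = -6*A^10 - 40*A^6 - 40*A^2 - 6*A^-2
  A^2 * (23 + 29*d^2 + 4*d^4) = 4*A^10 + 45*A^6 + 105*A^2 + 45*A^-2 + 4*A^-6
  A^0 * (47*d + 22*d^3 + d^5) = -A^10 - 27*A^6 - 123*A^2 - 123*A^-2 - 27*A^-6 - A^-10
  A^-2 * (48*d^2 + 8*d^4) = 8*A^6 + 80*A^2 + 144*A^-2 + 80*A^-6 + 8*A^-10
  A^-4 * (27*d^3 + d^5) = -A^6 - 32*A^2 - 91*A^-2 - 91*A^-6 - 32*A^-10 - A^-14
  A^-6 * (8*d^4) = 8*A^2 + 32*A^-2 + 48*A^-6 + 32*A^-10 + 8*A^-14
  A^-8 * (d^5) = -A^2 - 5*A^-2 - 10*A^-6 - 10*A^-10 - 5*A^-14 - A^-18
Summing the groups: <K> = -A^14 + 2*A^10 - 2*A^6 + 4*A^2 - 4*A^-2 + 4*A^-6 - 3*A^-10 + 2*A^-14 - A^-18
Normalise by the writhe: (-A^3)^(-w) = (-A^3)^(-2) = A^-6, so f(A) = A^-6 * <K> = -A^8 + 2*A^4 - 2 + 4*A^-4 - 4*A^-8 + 4*A^-12 - 3*A^-16 + 2*A^-20 - A^-24.
Substitute A = t^(-1/4), i.e. A^e → t^(-e/4): V(t) = -t^6 + 2*t^5 - 3*t^4 + 4*t^3 - 4*t^2 + 4*t - 2 + 2*t^-1 - t^-2

Answer: -t^6 + 2*t^5 - 3*t^4 + 4*t^3 - 4*t^2 + 4*t - 2 + 2*t^-1 - t^-2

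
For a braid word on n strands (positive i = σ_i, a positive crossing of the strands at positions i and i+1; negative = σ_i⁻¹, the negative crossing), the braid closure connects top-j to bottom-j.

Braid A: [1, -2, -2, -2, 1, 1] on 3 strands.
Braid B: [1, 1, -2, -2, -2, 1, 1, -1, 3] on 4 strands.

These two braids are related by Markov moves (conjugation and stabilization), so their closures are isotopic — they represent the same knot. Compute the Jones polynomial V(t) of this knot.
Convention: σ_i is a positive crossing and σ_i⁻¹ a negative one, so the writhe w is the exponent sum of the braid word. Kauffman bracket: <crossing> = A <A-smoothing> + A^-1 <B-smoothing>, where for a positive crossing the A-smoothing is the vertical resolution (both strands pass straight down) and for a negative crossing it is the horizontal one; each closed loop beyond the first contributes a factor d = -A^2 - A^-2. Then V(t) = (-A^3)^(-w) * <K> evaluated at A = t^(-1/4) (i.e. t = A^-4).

Markov-equivalent braids have isotopic closures, hence identical knot invariants. Strip the Markov moves from each word to reach a common short braid β, then compute V(t) once on β.
Braid A: s1 s2^-1 s2^-1 s2^-1 s1 s1 on 3 strands has no conjugating prefix/suffix or stabilization to strip; take β = s1 s2^-1 s2^-1 s2^-1 s1 s1.
Braid B: s1 s1 s2^-1 s2^-1 s2^-1 s1 s1 s1^-1 s3 on 4 strands reduces by inverse Markov moves (closure unchanged at each step):
  Destabilize: the word has the form β·s3 where s3 occurs only as the final letter (β ∈ B_3); drop it and the last strand → 3 strands.
  Deconjugate: the word is γ·β·γ⁻¹ with γ = s1 (prefix) and γ⁻¹ = s1^-1 (suffix); strip both.
Reduced to β = s1 s2^-1 s2^-1 s2^-1 s1 s1 on 3 strands, 6 crossings.
Both give the same β = s1 s2^-1 s2^-1 s2^-1 s1 s1 on 3 strands, so one state sum suffices:
Braid: s1 s2^-1 s2^-1 s2^-1 s1 s1 on 3 strands, 6 crossings.
Writhe w = (#positive) - (#negative) = 3 - 3 = 0.
Enumerate smoothing states for the bracket polynomial. There are 2^6 = 64 states.
For each crossing: s=0 is the vertical smoothing, s=1 horizontal. Crossing k contributes A^(sign_k * (1 - 2*s_k)); loop factor d = -A^2 - A^-2.
Tabulate the states by total A-exponent and number of loops L (A-exp: L × count):
  A^6: L=4 ×1
  A^4: L=3 ×6
  A^2: L=2 ×12, L=4 ×3
  A^0: L=1 ×9, L=3 ×10, L=5 ×1
  A^-2: L=2 ×12, L=4 ×3
  A^-4: L=3 ×6
  A^-6: L=4 ×1
Each group contributes A^e * Σ count * d^(L-1):
Powers of d = -A^2 - A^-2: d^2 = A^4 + 2 + A^-4; d^3 = -A^6 - 3*A^2 - 3*A^-2 - A^-6; d^4 = A^8 + 4*A^4 + 6 + 4*A^-4 + A^-8.
  A^6 * (d^3) = -A^12 - 3*A^8 - 3*A^4 - 1
  A^4 * (6*d^2) = 6*A^8 + 12*A^4 + 6
  A^2 * (12*d + 3*d^3) = -3*A^8 - 21*A^4 - 21 - 3*A^-4
  A^0 * (9 + 10*d^2 + d^4) = A^8 + 14*A^4 + 35 + 14*A^-4 + A^-8
  A^-2 * (12*d + 3*d^3) = -3*A^4 - 21 - 21*A^-4 - 3*A^-8
  A^-4 * (6*d^2) = 6 + 12*A^-4 + 6*A^-8
  A^-6 * (d^3) = -1 - 3*A^-4 - 3*A^-8 - A^-12
Summing the groups: <K> = -A^12 + A^8 - A^4 + 3 - A^-4 + A^-8 - A^-12
Normalise by the writhe: (-A^3)^(-w) = (-A^3)^(0) = 1, so f(A) = 1 * <K> = -A^12 + A^8 - A^4 + 3 - A^-4 + A^-8 - A^-12.
Substitute A = t^(-1/4), i.e. A^e → t^(-e/4): V(t) = -t^3 + t^2 - t + 3 - t^-1 + t^-2 - t^-3

Answer: -t^3 + t^2 - t + 3 - t^-1 + t^-2 - t^-3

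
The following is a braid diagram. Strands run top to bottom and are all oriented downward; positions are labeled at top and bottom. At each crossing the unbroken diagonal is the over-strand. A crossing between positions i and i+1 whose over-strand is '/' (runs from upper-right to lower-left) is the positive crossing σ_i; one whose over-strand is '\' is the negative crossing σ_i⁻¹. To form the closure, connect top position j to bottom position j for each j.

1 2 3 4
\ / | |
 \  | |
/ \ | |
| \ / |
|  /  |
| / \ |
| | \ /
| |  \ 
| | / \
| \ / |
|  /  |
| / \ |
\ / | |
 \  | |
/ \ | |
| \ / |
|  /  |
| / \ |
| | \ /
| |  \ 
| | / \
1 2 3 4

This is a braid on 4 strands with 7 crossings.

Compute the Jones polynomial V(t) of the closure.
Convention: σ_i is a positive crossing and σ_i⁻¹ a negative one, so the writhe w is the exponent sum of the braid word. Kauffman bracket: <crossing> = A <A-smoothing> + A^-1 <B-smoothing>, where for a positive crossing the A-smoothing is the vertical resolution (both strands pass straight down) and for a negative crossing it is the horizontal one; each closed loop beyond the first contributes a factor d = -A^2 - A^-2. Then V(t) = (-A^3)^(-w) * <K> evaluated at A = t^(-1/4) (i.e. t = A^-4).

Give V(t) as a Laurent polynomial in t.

-t^3 + 3*t^2 - 3*t + 4 - 4*t^-1 + 3*t^-2 - 2*t^-3 + t^-4

Derivation:
Reading the diagram top to bottom ('/'-over between positions i,i+1 = s_i, '\'-over = s_i^-1): braid word = s1^-1 s2 s3^-1 s2 s1^-1 s2 s3^-1.
Braid: s1^-1 s2 s3^-1 s2 s1^-1 s2 s3^-1 on 4 strands, 7 crossings.
Writhe w = (#positive) - (#negative) = 3 - 4 = -1.
Enumerate smoothing states for the bracket polynomial. There are 2^7 = 128 states.
For each crossing: s=0 is the vertical smoothing, s=1 horizontal. Crossing k contributes A^(sign_k * (1 - 2*s_k)); loop factor d = -A^2 - A^-2.
Tabulate the states by total A-exponent and number of loops L (A-exp: L × count):
  A^7: L=4 ×1
  A^5: L=3 ×7
  A^3: L=2 ×19, L=4 ×2
  A^1: L=1 ×21, L=3 ×14
  A^-1: L=2 ×32, L=4 ×3
  A^-3: L=3 ×21
  A^-5: L=4 ×7
  A^-7: L=5 ×1
Each group contributes A^e * Σ count * d^(L-1):
Powers of d = -A^2 - A^-2: d^2 = A^4 + 2 + A^-4; d^3 = -A^6 - 3*A^2 - 3*A^-2 - A^-6; d^4 = A^8 + 4*A^4 + 6 + 4*A^-4 + A^-8.
  A^7 * (d^3) = -A^13 - 3*A^9 - 3*A^5 - A
  A^5 * (7*d^2) = 7*A^9 + 14*A^5 + 7*A
  A^3 * (19*d + 2*d^3) = -2*A^9 - 25*A^5 - 25*A - 2*A^-3
  A^1 * (21 + 14*d^2) = 14*A^5 + 49*A + 14*A^-3
  A^-1 * (32*d + 3*d^3) = -3*A^5 - 41*A - 41*A^-3 - 3*A^-7
  A^-3 * (21*d^2) = 21*A + 42*A^-3 + 21*A^-7
  A^-5 * (7*d^3) = -7*A - 21*A^-3 - 21*A^-7 - 7*A^-11
  A^-7 * (d^4) = A + 4*A^-3 + 6*A^-7 + 4*A^-11 + A^-15
Summing the groups: <K> = -A^13 + 2*A^9 - 3*A^5 + 4*A - 4*A^-3 + 3*A^-7 - 3*A^-11 + A^-15
Normalise by the writhe: (-A^3)^(-w) = (-A^3)^(1) = -A^3, so f(A) = -A^3 * <K> = A^16 - 2*A^12 + 3*A^8 - 4*A^4 + 4 - 3*A^-4 + 3*A^-8 - A^-12.
Substitute A = t^(-1/4), i.e. A^e → t^(-e/4): V(t) = -t^3 + 3*t^2 - 3*t + 4 - 4*t^-1 + 3*t^-2 - 2*t^-3 + t^-4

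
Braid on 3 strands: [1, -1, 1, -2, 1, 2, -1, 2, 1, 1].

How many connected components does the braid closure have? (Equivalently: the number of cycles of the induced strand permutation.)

Track the strand permutation on 3 strands, starting from identity.
  step 1: s1 swaps positions 1,2 -> [2 1 3]
  step 2: s1^-1 swaps positions 1,2 -> [1 2 3]
  step 3: s1 swaps positions 1,2 -> [2 1 3]
  step 4: s2^-1 swaps positions 2,3 -> [2 3 1]
  step 5: s1 swaps positions 1,2 -> [3 2 1]
  step 6: s2 swaps positions 2,3 -> [3 1 2]
  step 7: s1^-1 swaps positions 1,2 -> [1 3 2]
  step 8: s2 swaps positions 2,3 -> [1 2 3]
  step 9: s1 swaps positions 1,2 -> [2 1 3]
  step 10: s1 swaps positions 1,2 -> [1 2 3]
Final permutation (position -> original strand): [1 2 3]
Closure components = cycle count of this permutation = 3.

Answer: 3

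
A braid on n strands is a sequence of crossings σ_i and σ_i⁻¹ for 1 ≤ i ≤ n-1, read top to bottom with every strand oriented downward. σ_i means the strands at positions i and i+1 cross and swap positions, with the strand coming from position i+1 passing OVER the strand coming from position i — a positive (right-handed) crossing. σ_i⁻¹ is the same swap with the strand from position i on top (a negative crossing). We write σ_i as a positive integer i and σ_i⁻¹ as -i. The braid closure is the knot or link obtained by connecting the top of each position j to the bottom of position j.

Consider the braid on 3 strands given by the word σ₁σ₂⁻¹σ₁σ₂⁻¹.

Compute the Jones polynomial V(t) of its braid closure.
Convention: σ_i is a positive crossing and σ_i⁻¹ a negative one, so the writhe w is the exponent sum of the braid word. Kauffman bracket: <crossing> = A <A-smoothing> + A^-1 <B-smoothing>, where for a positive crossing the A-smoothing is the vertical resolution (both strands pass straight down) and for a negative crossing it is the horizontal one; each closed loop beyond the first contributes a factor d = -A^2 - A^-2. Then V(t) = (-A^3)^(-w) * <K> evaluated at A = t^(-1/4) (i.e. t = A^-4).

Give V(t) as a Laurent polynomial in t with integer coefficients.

Braid: s1 s2^-1 s1 s2^-1 on 3 strands, 4 crossings.
Writhe w = (#positive) - (#negative) = 2 - 2 = 0.
Computing the Kauffman bracket via state sum. There are 2^4 = 16 states.
For each crossing: s=0 is the vertical smoothing, s=1 horizontal. Crossing k contributes A^(sign_k * (1 - 2*s_k)); loop factor d = -A^2 - A^-2.
  state 0000: A-exp=+0, loops=3, term = A^0 * d^2
  state 0001: A-exp=+2, loops=2, term = A^2 * d^1
  state 0010: A-exp=-2, loops=2, term = A^-2 * d^1
  state 0011: A-exp=+0, loops=1, term = A^0 * d^0
  state 0100: A-exp=+2, loops=2, term = A^2 * d^1
  state 0101: A-exp=+4, loops=3, term = A^4 * d^2
  state 0110: A-exp=+0, loops=1, term = A^0 * d^0
  state 0111: A-exp=+2, loops=2, term = A^2 * d^1
  state 1000: A-exp=-2, loops=2, term = A^-2 * d^1
  state 1001: A-exp=+0, loops=1, term = A^0 * d^0
  state 1010: A-exp=-4, loops=3, term = A^-4 * d^2
  state 1011: A-exp=-2, loops=2, term = A^-2 * d^1
  state 1100: A-exp=+0, loops=1, term = A^0 * d^0
  state 1101: A-exp=+2, loops=2, term = A^2 * d^1
  state 1110: A-exp=-2, loops=2, term = A^-2 * d^1
  state 1111: A-exp=+0, loops=1, term = A^0 * d^0
Collect the terms by A-exponent (count of states per loop number):
Powers of d = -A^2 - A^-2: d^2 = A^4 + 2 + A^-4.
  A^4 * (d^2) = A^8 + 2*A^4 + 1
  A^2 * (4*d) = -4*A^4 - 4
  A^0 * (5 + d^2) = A^4 + 7 + A^-4
  A^-2 * (4*d) = -4 - 4*A^-4
  A^-4 * (d^2) = 1 + 2*A^-4 + A^-8
Summing the groups: <K> = A^8 - A^4 + 1 - A^-4 + A^-8
Normalise by the writhe: (-A^3)^(-w) = (-A^3)^(0) = 1, so f(A) = 1 * <K> = A^8 - A^4 + 1 - A^-4 + A^-8.
Substitute A = t^(-1/4), i.e. A^e → t^(-e/4): V(t) = t^2 - t + 1 - t^-1 + t^-2

Answer: t^2 - t + 1 - t^-1 + t^-2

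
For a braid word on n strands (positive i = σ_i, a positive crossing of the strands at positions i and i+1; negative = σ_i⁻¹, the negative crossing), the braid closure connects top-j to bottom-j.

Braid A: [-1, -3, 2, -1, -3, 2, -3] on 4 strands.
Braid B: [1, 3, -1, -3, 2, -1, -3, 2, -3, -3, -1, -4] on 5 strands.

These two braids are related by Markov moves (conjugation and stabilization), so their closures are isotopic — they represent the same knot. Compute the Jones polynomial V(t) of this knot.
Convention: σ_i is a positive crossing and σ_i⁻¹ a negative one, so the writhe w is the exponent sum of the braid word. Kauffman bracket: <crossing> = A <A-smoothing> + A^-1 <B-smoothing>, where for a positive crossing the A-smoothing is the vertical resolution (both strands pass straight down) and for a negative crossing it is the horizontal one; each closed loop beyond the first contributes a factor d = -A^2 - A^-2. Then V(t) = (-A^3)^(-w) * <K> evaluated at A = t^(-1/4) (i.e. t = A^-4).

Markov-equivalent braids have isotopic closures, hence identical knot invariants. Strip the Markov moves from each word to reach a common short braid β, then compute V(t) once on β.
Braid A: s1^-1 s3^-1 s2 s1^-1 s3^-1 s2 s3^-1 on 4 strands has no conjugating prefix/suffix or stabilization to strip; take β = s1^-1 s3^-1 s2 s1^-1 s3^-1 s2 s3^-1.
Braid B: s1 s3 s1^-1 s3^-1 s2 s1^-1 s3^-1 s2 s3^-1 s3^-1 s1^-1 s4^-1 on 5 strands reduces by inverse Markov moves (closure unchanged at each step):
  Destabilize: the word has the form β·s4^-1 where s4^-1 occurs only as the final letter (β ∈ B_4); drop it and the last strand → 4 strands.
  Deconjugate: the word is γ·β·γ⁻¹ with γ = s1 s3 (prefix) and γ⁻¹ = s3^-1 s1^-1 (suffix); strip both.
Reduced to β = s1^-1 s3^-1 s2 s1^-1 s3^-1 s2 s3^-1 on 4 strands, 7 crossings.
Both give the same β = s1^-1 s3^-1 s2 s1^-1 s3^-1 s2 s3^-1 on 4 strands, so one state sum suffices:
Braid: s1^-1 s3^-1 s2 s1^-1 s3^-1 s2 s3^-1 on 4 strands, 7 crossings.
Writhe w = (#positive) - (#negative) = 2 - 5 = -3.
Enumerate smoothing states for the bracket polynomial. There are 2^7 = 128 states.
Smooth each crossing (0=||, 1=⌣⌢); contribution A^(Σ sign_k(1-2s_k)) * d^(L-1).
Tabulate the states by total A-exponent and number of loops L (A-exp: L × count):
  A^7: L=5 ×1
  A^5: L=4 ×7
  A^3: L=3 ×20, L=5 ×1
  A^1: L=2 ×29, L=4 ×6
  A^-1: L=1 ×19, L=3 ×16
  A^-3: L=2 ×19, L=4 ×2
  A^-5: L=3 ×7
  A^-7: L=4 ×1
Each group contributes A^e * Σ count * d^(L-1):
Powers of d = -A^2 - A^-2: d^2 = A^4 + 2 + A^-4; d^3 = -A^6 - 3*A^2 - 3*A^-2 - A^-6; d^4 = A^8 + 4*A^4 + 6 + 4*A^-4 + A^-8.
  A^7 * (d^4) = A^15 + 4*A^11 + 6*A^7 + 4*A^3 + A^-1
  A^5 * (7*d^3) = -7*A^11 - 21*A^7 - 21*A^3 - 7*A^-1
  A^3 * (20*d^2 + d^4) = A^11 + 24*A^7 + 46*A^3 + 24*A^-1 + A^-5
  A^1 * (29*d + 6*d^3) = -6*A^7 - 47*A^3 - 47*A^-1 - 6*A^-5
  A^-1 * (19 + 16*d^2) = 16*A^3 + 51*A^-1 + 16*A^-5
  A^-3 * (19*d + 2*d^3) = -2*A^3 - 25*A^-1 - 25*A^-5 - 2*A^-9
  A^-5 * (7*d^2) = 7*A^-1 + 14*A^-5 + 7*A^-9
  A^-7 * (d^3) = -A^-1 - 3*A^-5 - 3*A^-9 - A^-13
Summing the groups: <K> = A^15 - 2*A^11 + 3*A^7 - 4*A^3 + 3*A^-1 - 3*A^-5 + 2*A^-9 - A^-13
Normalise by the writhe: (-A^3)^(-w) = (-A^3)^(3) = -A^9, so f(A) = -A^9 * <K> = -A^24 + 2*A^20 - 3*A^16 + 4*A^12 - 3*A^8 + 3*A^4 - 2 + A^-4.
Substitute A = t^(-1/4), i.e. A^e → t^(-e/4): V(t) = t - 2 + 3*t^-1 - 3*t^-2 + 4*t^-3 - 3*t^-4 + 2*t^-5 - t^-6

Answer: t - 2 + 3*t^-1 - 3*t^-2 + 4*t^-3 - 3*t^-4 + 2*t^-5 - t^-6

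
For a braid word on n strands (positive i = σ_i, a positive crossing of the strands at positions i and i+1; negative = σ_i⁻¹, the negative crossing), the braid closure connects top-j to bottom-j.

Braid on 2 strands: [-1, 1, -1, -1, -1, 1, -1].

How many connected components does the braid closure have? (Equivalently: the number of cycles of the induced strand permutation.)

1

Derivation:
Track the strand permutation on 2 strands, starting from identity.
  step 1: s1^-1 swaps positions 1,2 -> [2 1]
  step 2: s1 swaps positions 1,2 -> [1 2]
  step 3: s1^-1 swaps positions 1,2 -> [2 1]
  step 4: s1^-1 swaps positions 1,2 -> [1 2]
  step 5: s1^-1 swaps positions 1,2 -> [2 1]
  step 6: s1 swaps positions 1,2 -> [1 2]
  step 7: s1^-1 swaps positions 1,2 -> [2 1]
Final permutation (position -> original strand): [2 1]
Closure components = cycle count of this permutation = 1.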